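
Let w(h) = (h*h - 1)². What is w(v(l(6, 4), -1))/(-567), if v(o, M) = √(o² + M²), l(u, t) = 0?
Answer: 0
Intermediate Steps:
v(o, M) = √(M² + o²)
w(h) = (-1 + h²)² (w(h) = (h² - 1)² = (-1 + h²)²)
w(v(l(6, 4), -1))/(-567) = (-1 + (√((-1)² + 0²))²)²/(-567) = (-1 + (√(1 + 0))²)²*(-1/567) = (-1 + (√1)²)²*(-1/567) = (-1 + 1²)²*(-1/567) = (-1 + 1)²*(-1/567) = 0²*(-1/567) = 0*(-1/567) = 0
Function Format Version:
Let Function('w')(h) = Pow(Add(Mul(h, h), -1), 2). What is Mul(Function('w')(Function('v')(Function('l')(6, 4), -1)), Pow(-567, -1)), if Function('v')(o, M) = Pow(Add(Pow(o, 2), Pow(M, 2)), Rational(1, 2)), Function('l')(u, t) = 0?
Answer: 0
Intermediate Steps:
Function('v')(o, M) = Pow(Add(Pow(M, 2), Pow(o, 2)), Rational(1, 2))
Function('w')(h) = Pow(Add(-1, Pow(h, 2)), 2) (Function('w')(h) = Pow(Add(Pow(h, 2), -1), 2) = Pow(Add(-1, Pow(h, 2)), 2))
Mul(Function('w')(Function('v')(Function('l')(6, 4), -1)), Pow(-567, -1)) = Mul(Pow(Add(-1, Pow(Pow(Add(Pow(-1, 2), Pow(0, 2)), Rational(1, 2)), 2)), 2), Pow(-567, -1)) = Mul(Pow(Add(-1, Pow(Pow(Add(1, 0), Rational(1, 2)), 2)), 2), Rational(-1, 567)) = Mul(Pow(Add(-1, Pow(Pow(1, Rational(1, 2)), 2)), 2), Rational(-1, 567)) = Mul(Pow(Add(-1, Pow(1, 2)), 2), Rational(-1, 567)) = Mul(Pow(Add(-1, 1), 2), Rational(-1, 567)) = Mul(Pow(0, 2), Rational(-1, 567)) = Mul(0, Rational(-1, 567)) = 0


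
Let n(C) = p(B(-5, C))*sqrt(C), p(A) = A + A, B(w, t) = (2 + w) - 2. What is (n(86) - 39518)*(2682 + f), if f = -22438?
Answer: 780717608 + 197560*sqrt(86) ≈ 7.8255e+8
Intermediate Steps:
B(w, t) = w
p(A) = 2*A
n(C) = -10*sqrt(C) (n(C) = (2*(-5))*sqrt(C) = -10*sqrt(C))
(n(86) - 39518)*(2682 + f) = (-10*sqrt(86) - 39518)*(2682 - 22438) = (-39518 - 10*sqrt(86))*(-19756) = 780717608 + 197560*sqrt(86)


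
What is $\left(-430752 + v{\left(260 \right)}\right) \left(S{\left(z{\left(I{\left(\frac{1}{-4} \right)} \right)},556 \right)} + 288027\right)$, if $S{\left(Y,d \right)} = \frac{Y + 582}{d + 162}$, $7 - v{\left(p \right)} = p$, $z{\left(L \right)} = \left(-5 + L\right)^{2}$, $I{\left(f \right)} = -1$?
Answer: $- \frac{44566779872010}{359} \approx -1.2414 \cdot 10^{11}$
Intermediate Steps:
$v{\left(p \right)} = 7 - p$
$S{\left(Y,d \right)} = \frac{582 + Y}{162 + d}$
$\left(-430752 + v{\left(260 \right)}\right) \left(S{\left(z{\left(I{\left(\frac{1}{-4} \right)} \right)},556 \right)} + 288027\right) = \left(-430752 + \left(7 - 260\right)\right) \left(\frac{582 + \left(-5 - 1\right)^{2}}{162 + 556} + 288027\right) = \left(-430752 + \left(7 - 260\right)\right) \left(\frac{582 + \left(-6\right)^{2}}{718} + 288027\right) = \left(-430752 - 253\right) \left(\frac{582 + 36}{718} + 288027\right) = - 431005 \left(\frac{1}{718} \cdot 618 + 288027\right) = - 431005 \left(\frac{309}{359} + 288027\right) = \left(-431005\right) \frac{103402002}{359} = - \frac{44566779872010}{359}$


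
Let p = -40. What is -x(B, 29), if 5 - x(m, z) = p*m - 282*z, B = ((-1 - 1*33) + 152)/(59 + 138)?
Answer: -1616771/197 ≈ -8207.0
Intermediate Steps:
B = 118/197 (B = ((-1 - 33) + 152)/197 = (-34 + 152)*(1/197) = 118*(1/197) = 118/197 ≈ 0.59898)
x(m, z) = 5 + 40*m + 282*z (x(m, z) = 5 - (-40*m - 282*z) = 5 - (-282*z - 40*m) = 5 + (40*m + 282*z) = 5 + 40*m + 282*z)
-x(B, 29) = -(5 + 40*(118/197) + 282*29) = -(5 + 4720/197 + 8178) = -1*1616771/197 = -1616771/197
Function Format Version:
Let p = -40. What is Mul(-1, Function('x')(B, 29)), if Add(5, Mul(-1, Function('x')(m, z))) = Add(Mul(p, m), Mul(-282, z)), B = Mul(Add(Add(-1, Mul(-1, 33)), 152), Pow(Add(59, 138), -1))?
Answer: Rational(-1616771, 197) ≈ -8207.0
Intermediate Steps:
B = Rational(118, 197) (B = Mul(Add(Add(-1, -33), 152), Pow(197, -1)) = Mul(Add(-34, 152), Rational(1, 197)) = Mul(118, Rational(1, 197)) = Rational(118, 197) ≈ 0.59898)
Function('x')(m, z) = Add(5, Mul(40, m), Mul(282, z)) (Function('x')(m, z) = Add(5, Mul(-1, Add(Mul(-40, m), Mul(-282, z)))) = Add(5, Mul(-1, Add(Mul(-282, z), Mul(-40, m)))) = Add(5, Add(Mul(40, m), Mul(282, z))) = Add(5, Mul(40, m), Mul(282, z)))
Mul(-1, Function('x')(B, 29)) = Mul(-1, Add(5, Mul(40, Rational(118, 197)), Mul(282, 29))) = Mul(-1, Add(5, Rational(4720, 197), 8178)) = Mul(-1, Rational(1616771, 197)) = Rational(-1616771, 197)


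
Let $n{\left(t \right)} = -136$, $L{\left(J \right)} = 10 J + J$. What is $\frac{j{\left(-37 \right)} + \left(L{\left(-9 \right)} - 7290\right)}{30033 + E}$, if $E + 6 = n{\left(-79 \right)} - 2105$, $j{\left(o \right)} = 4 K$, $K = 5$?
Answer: $- \frac{7369}{27786} \approx -0.26521$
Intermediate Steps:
$L{\left(J \right)} = 11 J$
$j{\left(o \right)} = 20$ ($j{\left(o \right)} = 4 \cdot 5 = 20$)
$E = -2247$ ($E = -6 - 2241 = -2247$)
$\frac{j{\left(-37 \right)} + \left(L{\left(-9 \right)} - 7290\right)}{30033 + E} = \frac{20 + \left(11 \left(-9\right) - 7290\right)}{30033 - 2247} = \frac{20 - 7389}{27786} = \left(20 - 7389\right) \frac{1}{27786} = \left(-7369\right) \frac{1}{27786} = - \frac{7369}{27786}$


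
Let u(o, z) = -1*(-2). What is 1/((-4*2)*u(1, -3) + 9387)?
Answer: 1/9371 ≈ 0.00010671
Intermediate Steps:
u(o, z) = 2
1/((-4*2)*u(1, -3) + 9387) = 1/(-4*2*2 + 9387) = 1/(-8*2 + 9387) = 1/(-16 + 9387) = 1/9371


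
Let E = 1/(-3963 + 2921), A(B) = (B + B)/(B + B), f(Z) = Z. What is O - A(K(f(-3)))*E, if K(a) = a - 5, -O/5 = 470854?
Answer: -2453149339/1042 ≈ -2.3543e+6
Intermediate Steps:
O = -2354270 (O = -5*470854 = -2354270)
K(a) = -5 + a
A(B) = 1 (A(B) = (2*B)/((2*B)) = (2*B)*(1/(2*B)) = 1)
E = -1/1042 (E = 1/(-1042) = -1/1042 ≈ -0.00095969)
O - A(K(f(-3)))*E = -2354270 - (-1)/1042 = -2354270 - 1*(-1/1042) = -2354270 + 1/1042 = -2453149339/1042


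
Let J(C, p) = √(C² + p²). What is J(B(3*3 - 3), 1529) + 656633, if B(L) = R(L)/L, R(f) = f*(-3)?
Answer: 656633 + 5*√93514 ≈ 6.5816e+5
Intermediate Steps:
R(f) = -3*f
B(L) = -3 (B(L) = (-3*L)/L = -3)
J(B(3*3 - 3), 1529) + 656633 = √((-3)² + 1529²) + 656633 = √(9 + 2337841) + 656633 = √2337850 + 656633 = 5*√93514 + 656633 = 656633 + 5*√93514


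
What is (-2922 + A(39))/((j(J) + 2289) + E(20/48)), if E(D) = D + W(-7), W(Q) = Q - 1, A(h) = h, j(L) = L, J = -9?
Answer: -34596/27269 ≈ -1.2687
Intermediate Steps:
W(Q) = -1 + Q
E(D) = -8 + D (E(D) = D + (-1 - 7) = D - 8 = -8 + D)
(-2922 + A(39))/((j(J) + 2289) + E(20/48)) = (-2922 + 39)/((-9 + 2289) + (-8 + 20/48)) = -2883/(2280 + (-8 + 20*(1/48))) = -2883/(2280 + (-8 + 5/12)) = -2883/(2280 - 91/12) = -2883/27269/12 = -2883*12/27269 = -34596/27269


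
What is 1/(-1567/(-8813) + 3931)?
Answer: 8813/34645470 ≈ 0.00025438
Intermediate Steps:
1/(-1567/(-8813) + 3931) = 1/(-1567*(-1/8813) + 3931) = 1/(1567/8813 + 3931) = 1/(34645470/8813) = 8813/34645470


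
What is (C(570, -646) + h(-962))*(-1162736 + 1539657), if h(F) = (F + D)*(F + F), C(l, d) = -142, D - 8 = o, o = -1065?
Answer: 1464117209294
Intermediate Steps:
D = -1057 (D = 8 - 1065 = -1057)
h(F) = 2*F*(-1057 + F) (h(F) = (F - 1057)*(F + F) = (-1057 + F)*(2*F) = 2*F*(-1057 + F))
(C(570, -646) + h(-962))*(-1162736 + 1539657) = (-142 + 2*(-962)*(-1057 - 962))*(-1162736 + 1539657) = (-142 + 2*(-962)*(-2019))*376921 = (-142 + 3884556)*376921 = 3884414*376921 = 1464117209294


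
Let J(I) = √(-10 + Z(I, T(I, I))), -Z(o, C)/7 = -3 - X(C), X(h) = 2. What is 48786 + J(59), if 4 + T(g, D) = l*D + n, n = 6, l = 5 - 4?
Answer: 48791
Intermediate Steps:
l = 1
T(g, D) = 2 + D (T(g, D) = -4 + (1*D + 6) = -4 + (D + 6) = -4 + (6 + D) = 2 + D)
Z(o, C) = 35 (Z(o, C) = -7*(-3 - 1*2) = -7*(-3 - 2) = -7*(-5) = 35)
J(I) = 5 (J(I) = √(-10 + 35) = √25 = 5)
48786 + J(59) = 48786 + 5 = 48791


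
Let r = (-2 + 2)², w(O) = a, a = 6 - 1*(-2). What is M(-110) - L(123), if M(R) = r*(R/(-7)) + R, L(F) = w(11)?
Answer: -118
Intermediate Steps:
a = 8 (a = 6 + 2 = 8)
w(O) = 8
L(F) = 8
r = 0 (r = 0² = 0)
M(R) = R (M(R) = 0*(R/(-7)) + R = 0*(R*(-⅐)) + R = 0*(-R/7) + R = 0 + R = R)
M(-110) - L(123) = -110 - 1*8 = -110 - 8 = -118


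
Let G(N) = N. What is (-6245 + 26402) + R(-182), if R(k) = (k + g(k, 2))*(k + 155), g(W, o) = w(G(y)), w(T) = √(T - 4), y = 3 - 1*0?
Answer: 25071 - 27*I ≈ 25071.0 - 27.0*I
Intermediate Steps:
y = 3 (y = 3 + 0 = 3)
w(T) = √(-4 + T)
g(W, o) = I (g(W, o) = √(-4 + 3) = √(-1) = I)
R(k) = (155 + k)*(I + k) (R(k) = (k + I)*(k + 155) = (I + k)*(155 + k) = (155 + k)*(I + k))
(-6245 + 26402) + R(-182) = (-6245 + 26402) + ((-182)² + 155*I - 182*(155 + I)) = 20157 + (33124 + 155*I + (-28210 - 182*I)) = 20157 + (4914 - 27*I) = 25071 - 27*I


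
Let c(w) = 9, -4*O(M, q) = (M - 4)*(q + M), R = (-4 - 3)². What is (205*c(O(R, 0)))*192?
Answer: 354240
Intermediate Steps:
R = 49 (R = (-7)² = 49)
O(M, q) = -(-4 + M)*(M + q)/4 (O(M, q) = -(M - 4)*(q + M)/4 = -(-4 + M)*(M + q)/4)
(205*c(O(R, 0)))*192 = (205*9)*192 = 1845*192 = 354240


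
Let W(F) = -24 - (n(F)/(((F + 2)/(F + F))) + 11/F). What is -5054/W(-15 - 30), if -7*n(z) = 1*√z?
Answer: 22027157024670/104273401861 + 831745624500*I*√5/104273401861 ≈ 211.24 + 17.836*I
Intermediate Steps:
n(z) = -√z/7
W(F) = -24 - 11/F + 2*F^(3/2)/(7*(2 + F)) (W(F) = -24 - ((-√F/7)/(((F + 2)/(F + F))) + 11/F) = -24 - ((-√F/7)/(((2 + F)/((2*F)))) + 11/F) = -24 - ((-√F/7)/(((2 + F)*(1/(2*F)))) + 11/F) = -24 - ((-√F/7)/(((2 + F)/(2*F))) + 11/F) = -24 - ((-√F/7)*(2*F/(2 + F)) + 11/F) = -24 - (-2*F^(3/2)/(7*(2 + F)) + 11/F) = -24 - (11/F - 2*F^(3/2)/(7*(2 + F))) = -24 + (-11/F + 2*F^(3/2)/(7*(2 + F))) = -24 - 11/F + 2*F^(3/2)/(7*(2 + F)))
-5054/W(-15 - 30) = -5054*7*(-15 - 30)*(2 + (-15 - 30))/(-154 - 413*(-15 - 30) - 168*(-15 - 30)² + 2*(-15 - 30)^(5/2)) = -5054*(-315*(2 - 45)/(-154 - 413*(-45) - 168*(-45)² + 2*(-45)^(5/2))) = -5054*13545/(-154 + 18585 - 168*2025 + 2*(6075*I*√5)) = -5054*13545/(-154 + 18585 - 340200 + 12150*I*√5) = -5054*13545/(-321769 + 12150*I*√5) = -5054/(-1069/45 + 270*I*√5/301)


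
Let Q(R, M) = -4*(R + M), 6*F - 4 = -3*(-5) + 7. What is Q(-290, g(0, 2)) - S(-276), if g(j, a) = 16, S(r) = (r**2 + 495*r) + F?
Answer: 184607/3 ≈ 61536.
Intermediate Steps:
F = 13/3 (F = 2/3 + (-3*(-5) + 7)/6 = 2/3 + (15 + 7)/6 = 2/3 + (1/6)*22 = 2/3 + 11/3 = 13/3 ≈ 4.3333)
S(r) = 13/3 + r**2 + 495*r (S(r) = (r**2 + 495*r) + 13/3 = 13/3 + r**2 + 495*r)
Q(R, M) = -4*M - 4*R (Q(R, M) = -4*(M + R) = -4*M - 4*R)
Q(-290, g(0, 2)) - S(-276) = (-4*16 - 4*(-290)) - (13/3 + (-276)**2 + 495*(-276)) = (-64 + 1160) - (13/3 + 76176 - 136620) = 1096 - 1*(-181319/3) = 1096 + 181319/3 = 184607/3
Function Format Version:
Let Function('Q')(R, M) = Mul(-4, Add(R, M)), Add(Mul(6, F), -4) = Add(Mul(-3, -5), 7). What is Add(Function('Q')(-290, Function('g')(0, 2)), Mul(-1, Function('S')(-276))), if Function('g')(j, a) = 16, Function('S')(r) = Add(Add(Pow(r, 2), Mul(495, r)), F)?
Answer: Rational(184607, 3) ≈ 61536.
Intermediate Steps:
F = Rational(13, 3) (F = Add(Rational(2, 3), Mul(Rational(1, 6), Add(Mul(-3, -5), 7))) = Add(Rational(2, 3), Mul(Rational(1, 6), Add(15, 7))) = Add(Rational(2, 3), Mul(Rational(1, 6), 22)) = Add(Rational(2, 3), Rational(11, 3)) = Rational(13, 3) ≈ 4.3333)
Function('S')(r) = Add(Rational(13, 3), Pow(r, 2), Mul(495, r)) (Function('S')(r) = Add(Add(Pow(r, 2), Mul(495, r)), Rational(13, 3)) = Add(Rational(13, 3), Pow(r, 2), Mul(495, r)))
Function('Q')(R, M) = Add(Mul(-4, M), Mul(-4, R)) (Function('Q')(R, M) = Mul(-4, Add(M, R)) = Add(Mul(-4, M), Mul(-4, R)))
Add(Function('Q')(-290, Function('g')(0, 2)), Mul(-1, Function('S')(-276))) = Add(Add(Mul(-4, 16), Mul(-4, -290)), Mul(-1, Add(Rational(13, 3), Pow(-276, 2), Mul(495, -276)))) = Add(Add(-64, 1160), Mul(-1, Add(Rational(13, 3), 76176, -136620))) = Add(1096, Mul(-1, Rational(-181319, 3))) = Add(1096, Rational(181319, 3)) = Rational(184607, 3)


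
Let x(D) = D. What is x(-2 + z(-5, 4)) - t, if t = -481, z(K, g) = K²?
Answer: 504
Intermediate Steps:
x(-2 + z(-5, 4)) - t = (-2 + (-5)²) - 1*(-481) = (-2 + 25) + 481 = 23 + 481 = 504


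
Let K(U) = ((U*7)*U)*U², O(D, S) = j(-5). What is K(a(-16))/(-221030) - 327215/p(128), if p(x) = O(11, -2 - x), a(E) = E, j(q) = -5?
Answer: 7232203769/110515 ≈ 65441.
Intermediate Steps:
O(D, S) = -5
p(x) = -5
K(U) = 7*U⁴ (K(U) = ((7*U)*U)*U² = (7*U²)*U² = 7*U⁴)
K(a(-16))/(-221030) - 327215/p(128) = (7*(-16)⁴)/(-221030) - 327215/(-5) = (7*65536)*(-1/221030) - 327215*(-⅕) = 458752*(-1/221030) + 65443 = -229376/110515 + 65443 = 7232203769/110515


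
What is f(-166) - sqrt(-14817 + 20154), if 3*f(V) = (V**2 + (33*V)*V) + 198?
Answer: 937102/3 - 3*sqrt(593) ≈ 3.1229e+5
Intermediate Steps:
f(V) = 66 + 34*V**2/3 (f(V) = ((V**2 + (33*V)*V) + 198)/3 = ((V**2 + 33*V**2) + 198)/3 = (34*V**2 + 198)/3 = (198 + 34*V**2)/3 = 66 + 34*V**2/3)
f(-166) - sqrt(-14817 + 20154) = (66 + (34/3)*(-166)**2) - sqrt(-14817 + 20154) = (66 + (34/3)*27556) - sqrt(5337) = (66 + 936904/3) - 3*sqrt(593) = 937102/3 - 3*sqrt(593)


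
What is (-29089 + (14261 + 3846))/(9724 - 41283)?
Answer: 578/1661 ≈ 0.34798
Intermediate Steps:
(-29089 + (14261 + 3846))/(9724 - 41283) = (-29089 + 18107)/(-31559) = -10982*(-1/31559) = 578/1661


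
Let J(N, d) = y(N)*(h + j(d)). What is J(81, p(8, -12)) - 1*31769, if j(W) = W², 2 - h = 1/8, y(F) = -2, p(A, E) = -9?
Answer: -127739/4 ≈ -31935.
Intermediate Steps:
h = 15/8 (h = 2 - 1/8 = 2 - 1*⅛ = 2 - ⅛ = 15/8 ≈ 1.8750)
J(N, d) = -15/4 - 2*d² (J(N, d) = -2*(15/8 + d²) = -15/4 - 2*d²)
J(81, p(8, -12)) - 1*31769 = (-15/4 - 2*(-9)²) - 1*31769 = (-15/4 - 2*81) - 31769 = (-15/4 - 162) - 31769 = -663/4 - 31769 = -127739/4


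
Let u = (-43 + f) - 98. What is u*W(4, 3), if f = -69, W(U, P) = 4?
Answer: -840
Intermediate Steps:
u = -210 (u = (-43 - 69) - 98 = -112 - 98 = -210)
u*W(4, 3) = -210*4 = -840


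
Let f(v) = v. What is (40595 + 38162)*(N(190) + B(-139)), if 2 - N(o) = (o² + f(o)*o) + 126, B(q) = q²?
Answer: -4174357271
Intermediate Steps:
N(o) = -124 - 2*o² (N(o) = 2 - ((o² + o*o) + 126) = 2 - ((o² + o²) + 126) = 2 - (2*o² + 126) = 2 - (126 + 2*o²) = 2 + (-126 - 2*o²) = -124 - 2*o²)
(40595 + 38162)*(N(190) + B(-139)) = (40595 + 38162)*((-124 - 2*190²) + (-139)²) = 78757*((-124 - 2*36100) + 19321) = 78757*((-124 - 72200) + 19321) = 78757*(-72324 + 19321) = 78757*(-53003) = -4174357271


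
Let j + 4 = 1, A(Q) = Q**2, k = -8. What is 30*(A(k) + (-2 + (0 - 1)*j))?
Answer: 1950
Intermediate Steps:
j = -3 (j = -4 + 1 = -3)
30*(A(k) + (-2 + (0 - 1)*j)) = 30*((-8)**2 + (-2 + (0 - 1)*(-3))) = 30*(64 + (-2 - 1*(-3))) = 30*(64 + (-2 + 3)) = 30*(64 + 1) = 30*65 = 1950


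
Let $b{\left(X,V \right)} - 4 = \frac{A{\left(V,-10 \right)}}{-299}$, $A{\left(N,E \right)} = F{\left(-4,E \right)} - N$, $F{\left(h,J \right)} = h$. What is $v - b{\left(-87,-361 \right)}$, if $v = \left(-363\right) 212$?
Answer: $- \frac{23010683}{299} \approx -76959.0$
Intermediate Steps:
$v = -76956$
$A{\left(N,E \right)} = -4 - N$
$b{\left(X,V \right)} = \frac{1200}{299} + \frac{V}{299}$ ($b{\left(X,V \right)} = 4 + \frac{-4 - V}{-299} = 4 + \left(-4 - V\right) \left(- \frac{1}{299}\right) = 4 + \left(\frac{4}{299} + \frac{V}{299}\right) = \frac{1200}{299} + \frac{V}{299}$)
$v - b{\left(-87,-361 \right)} = -76956 - \left(\frac{1200}{299} + \frac{1}{299} \left(-361\right)\right) = -76956 - \left(\frac{1200}{299} - \frac{361}{299}\right) = -76956 - \frac{839}{299} = - \frac{23010683}{299}$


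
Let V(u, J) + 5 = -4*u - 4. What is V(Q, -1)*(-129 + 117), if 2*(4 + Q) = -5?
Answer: -204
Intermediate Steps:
Q = -13/2 (Q = -4 + (½)*(-5) = -4 - 5/2 = -13/2 ≈ -6.5000)
V(u, J) = -9 - 4*u (V(u, J) = -5 + (-4*u - 4) = -5 + (-4 - 4*u) = -9 - 4*u)
V(Q, -1)*(-129 + 117) = (-9 - 4*(-13/2))*(-129 + 117) = (-9 + 26)*(-12) = 17*(-12) = -204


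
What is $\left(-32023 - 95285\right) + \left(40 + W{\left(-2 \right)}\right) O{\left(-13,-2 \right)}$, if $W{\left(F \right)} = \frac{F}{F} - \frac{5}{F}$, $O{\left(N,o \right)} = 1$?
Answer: $- \frac{254529}{2} \approx -1.2726 \cdot 10^{5}$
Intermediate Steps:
$W{\left(F \right)} = 1 - \frac{5}{F}$
$\left(-32023 - 95285\right) + \left(40 + W{\left(-2 \right)}\right) O{\left(-13,-2 \right)} = \left(-32023 - 95285\right) + \left(40 + \frac{-5 - 2}{-2}\right) 1 = -127308 + \left(40 - - \frac{7}{2}\right) 1 = -127308 + \left(40 + \frac{7}{2}\right) 1 = -127308 + \frac{87}{2} \cdot 1 = -127308 + \frac{87}{2} = - \frac{254529}{2}$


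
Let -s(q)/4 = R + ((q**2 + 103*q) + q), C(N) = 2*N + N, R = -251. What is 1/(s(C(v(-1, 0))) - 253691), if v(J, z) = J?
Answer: -1/251475 ≈ -3.9765e-6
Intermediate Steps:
C(N) = 3*N
s(q) = 1004 - 416*q - 4*q**2 (s(q) = -4*(-251 + ((q**2 + 103*q) + q)) = -4*(-251 + (q**2 + 104*q)) = -4*(-251 + q**2 + 104*q) = 1004 - 416*q - 4*q**2)
1/(s(C(v(-1, 0))) - 253691) = 1/((1004 - 1248*(-1) - 4*(3*(-1))**2) - 253691) = 1/((1004 - 416*(-3) - 4*(-3)**2) - 253691) = 1/((1004 + 1248 - 4*9) - 253691) = 1/((1004 + 1248 - 36) - 253691) = 1/(2216 - 253691) = 1/(-251475) = -1/251475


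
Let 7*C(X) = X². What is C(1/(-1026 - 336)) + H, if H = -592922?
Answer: -7699274789975/12985308 ≈ -5.9292e+5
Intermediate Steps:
C(X) = X²/7
C(1/(-1026 - 336)) + H = (1/(-1026 - 336))²/7 - 592922 = (1/(-1362))²/7 - 592922 = (-1/1362)²/7 - 592922 = (⅐)*(1/1855044) - 592922 = 1/12985308 - 592922 = -7699274789975/12985308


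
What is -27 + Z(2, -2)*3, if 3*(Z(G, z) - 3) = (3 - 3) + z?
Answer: -20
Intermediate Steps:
Z(G, z) = 3 + z/3 (Z(G, z) = 3 + ((3 - 3) + z)/3 = 3 + (0 + z)/3 = 3 + z/3)
-27 + Z(2, -2)*3 = -27 + (3 + (⅓)*(-2))*3 = -27 + (3 - ⅔)*3 = -27 + (7/3)*3 = -27 + 7 = -20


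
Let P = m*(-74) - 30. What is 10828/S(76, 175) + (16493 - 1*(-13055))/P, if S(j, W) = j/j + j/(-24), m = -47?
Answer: -55906385/11206 ≈ -4989.0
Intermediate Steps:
S(j, W) = 1 - j/24 (S(j, W) = 1 + j*(-1/24) = 1 - j/24)
P = 3448 (P = -47*(-74) - 30 = 3478 - 30 = 3448)
10828/S(76, 175) + (16493 - 1*(-13055))/P = 10828/(1 - 1/24*76) + (16493 - 1*(-13055))/3448 = 10828/(1 - 19/6) + (16493 + 13055)*(1/3448) = 10828/(-13/6) + 29548*(1/3448) = 10828*(-6/13) + 7387/862 = -64968/13 + 7387/862 = -55906385/11206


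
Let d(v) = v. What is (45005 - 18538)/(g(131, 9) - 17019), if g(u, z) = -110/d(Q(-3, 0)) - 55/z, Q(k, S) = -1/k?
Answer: -238203/156196 ≈ -1.5250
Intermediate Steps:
g(u, z) = -330 - 55/z (g(u, z) = -110/((-1/(-3))) - 55/z = -110/((-1*(-⅓))) - 55/z = -110/⅓ - 55/z = -110*3 - 55/z = -330 - 55/z)
(45005 - 18538)/(g(131, 9) - 17019) = (45005 - 18538)/((-330 - 55/9) - 17019) = 26467/((-330 - 55*⅑) - 17019) = 26467/((-330 - 55/9) - 17019) = 26467/(-3025/9 - 17019) = 26467/(-156196/9) = 26467*(-9/156196) = -238203/156196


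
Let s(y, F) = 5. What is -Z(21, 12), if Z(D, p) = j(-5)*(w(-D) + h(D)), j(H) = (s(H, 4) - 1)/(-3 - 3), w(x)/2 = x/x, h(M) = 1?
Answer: 2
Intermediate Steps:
w(x) = 2 (w(x) = 2*(x/x) = 2*1 = 2)
j(H) = -2/3 (j(H) = (5 - 1)/(-3 - 3) = 4/(-6) = 4*(-1/6) = -2/3)
Z(D, p) = -2 (Z(D, p) = -2*(2 + 1)/3 = -2/3*3 = -2)
-Z(21, 12) = -1*(-2) = 2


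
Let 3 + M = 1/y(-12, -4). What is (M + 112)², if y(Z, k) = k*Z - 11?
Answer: 16273156/1369 ≈ 11887.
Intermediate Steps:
y(Z, k) = -11 + Z*k (y(Z, k) = Z*k - 11 = -11 + Z*k)
M = -110/37 (M = -3 + 1/(-11 - 12*(-4)) = -3 + 1/(-11 + 48) = -3 + 1/37 = -110/37 ≈ -2.9730)
(M + 112)² = (-110/37 + 112)² = (4034/37)² = 16273156/1369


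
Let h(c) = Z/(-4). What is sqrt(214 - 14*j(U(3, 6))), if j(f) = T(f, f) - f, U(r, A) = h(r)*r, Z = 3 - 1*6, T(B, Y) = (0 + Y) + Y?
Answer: sqrt(730)/2 ≈ 13.509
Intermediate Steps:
T(B, Y) = 2*Y (T(B, Y) = Y + Y = 2*Y)
Z = -3 (Z = 3 - 6 = -3)
h(c) = 3/4 (h(c) = -3/(-4) = -3*(-1/4) = 3/4)
U(r, A) = 3*r/4
j(f) = f (j(f) = 2*f - f = f)
sqrt(214 - 14*j(U(3, 6))) = sqrt(214 - 21*3/2) = sqrt(214 - 14*9/4) = sqrt(214 - 63/2) = sqrt(365/2) = sqrt(730)/2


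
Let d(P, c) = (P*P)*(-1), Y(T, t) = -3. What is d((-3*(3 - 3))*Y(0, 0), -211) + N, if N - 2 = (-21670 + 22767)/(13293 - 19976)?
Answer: 12269/6683 ≈ 1.8359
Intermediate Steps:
d(P, c) = -P² (d(P, c) = P²*(-1) = -P²)
N = 12269/6683 (N = 2 + (-21670 + 22767)/(13293 - 19976) = 2 + 1097/(-6683) = 2 + 1097*(-1/6683) = 2 - 1097/6683 = 12269/6683 ≈ 1.8359)
d((-3*(3 - 3))*Y(0, 0), -211) + N = -(-3*(3 - 3)*(-3))² + 12269/6683 = -(-3*0*(-3))² + 12269/6683 = -(0*(-3))² + 12269/6683 = -1*0² + 12269/6683 = -1*0 + 12269/6683 = 0 + 12269/6683 = 12269/6683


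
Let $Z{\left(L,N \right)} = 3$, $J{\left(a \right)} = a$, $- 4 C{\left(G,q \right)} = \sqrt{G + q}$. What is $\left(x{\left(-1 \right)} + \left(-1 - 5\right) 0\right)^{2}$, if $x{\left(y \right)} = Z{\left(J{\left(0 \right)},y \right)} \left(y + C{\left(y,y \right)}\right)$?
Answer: $\frac{63}{8} + \frac{9 i \sqrt{2}}{2} \approx 7.875 + 6.364 i$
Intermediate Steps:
$C{\left(G,q \right)} = - \frac{\sqrt{G + q}}{4}$
$x{\left(y \right)} = 3 y - \frac{3 \sqrt{2} \sqrt{y}}{4}$ ($x{\left(y \right)} = 3 \left(y - \frac{\sqrt{y + y}}{4}\right) = 3 \left(y - \frac{\sqrt{2 y}}{4}\right) = 3 \left(y - \frac{\sqrt{2} \sqrt{y}}{4}\right) = 3 y - \frac{3 \sqrt{2} \sqrt{y}}{4}$)
$\left(x{\left(-1 \right)} + \left(-1 - 5\right) 0\right)^{2} = \left(\left(3 \left(-1\right) - \frac{3 \sqrt{2} \sqrt{-1}}{4}\right) + \left(-1 - 5\right) 0\right)^{2} = \left(\left(-3 - \frac{3 \sqrt{2} i}{4}\right) - 0\right)^{2} = \left(\left(-3 - \frac{3 i \sqrt{2}}{4}\right) + 0\right)^{2} = \left(-3 - \frac{3 i \sqrt{2}}{4}\right)^{2}$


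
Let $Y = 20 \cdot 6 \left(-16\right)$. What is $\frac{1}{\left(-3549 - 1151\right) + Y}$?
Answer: $- \frac{1}{6620} \approx -0.00015106$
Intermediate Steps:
$Y = -1920$ ($Y = 120 \left(-16\right) = -1920$)
$\frac{1}{\left(-3549 - 1151\right) + Y} = \frac{1}{\left(-3549 - 1151\right) - 1920} = \frac{1}{-4700 - 1920} = \frac{1}{-6620} = - \frac{1}{6620}$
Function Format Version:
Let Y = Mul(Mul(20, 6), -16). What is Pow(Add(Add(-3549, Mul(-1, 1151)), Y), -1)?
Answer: Rational(-1, 6620) ≈ -0.00015106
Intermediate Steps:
Y = -1920 (Y = Mul(120, -16) = -1920)
Pow(Add(Add(-3549, Mul(-1, 1151)), Y), -1) = Pow(Add(Add(-3549, Mul(-1, 1151)), -1920), -1) = Pow(Add(Add(-3549, -1151), -1920), -1) = Pow(Add(-4700, -1920), -1) = Pow(-6620, -1) = Rational(-1, 6620)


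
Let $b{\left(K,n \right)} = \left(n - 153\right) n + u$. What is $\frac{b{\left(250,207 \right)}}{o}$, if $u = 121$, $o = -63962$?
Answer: $- \frac{11299}{63962} \approx -0.17665$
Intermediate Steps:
$b{\left(K,n \right)} = 121 + n \left(-153 + n\right)$ ($b{\left(K,n \right)} = \left(n - 153\right) n + 121 = \left(-153 + n\right) n + 121 = n \left(-153 + n\right) + 121 = 121 + n \left(-153 + n\right)$)
$\frac{b{\left(250,207 \right)}}{o} = \frac{121 + 207^{2} - 31671}{-63962} = \left(121 + 42849 - 31671\right) \left(- \frac{1}{63962}\right) = 11299 \left(- \frac{1}{63962}\right) = - \frac{11299}{63962}$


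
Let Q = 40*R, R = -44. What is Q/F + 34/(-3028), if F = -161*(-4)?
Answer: -668897/243754 ≈ -2.7441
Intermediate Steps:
F = 644
Q = -1760 (Q = 40*(-44) = -1760)
Q/F + 34/(-3028) = -1760/644 + 34/(-3028) = -1760*1/644 + 34*(-1/3028) = -440/161 - 17/1514 = -668897/243754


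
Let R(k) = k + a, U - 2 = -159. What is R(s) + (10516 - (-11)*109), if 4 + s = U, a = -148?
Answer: 11406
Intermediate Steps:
U = -157 (U = 2 - 159 = -157)
s = -161 (s = -4 - 157 = -161)
R(k) = -148 + k (R(k) = k - 148 = -148 + k)
R(s) + (10516 - (-11)*109) = (-148 - 161) + (10516 - (-11)*109) = -309 + (10516 - 1*(-1199)) = -309 + (10516 + 1199) = -309 + 11715 = 11406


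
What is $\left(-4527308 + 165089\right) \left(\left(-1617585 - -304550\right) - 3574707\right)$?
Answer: $21321401019498$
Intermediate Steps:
$\left(-4527308 + 165089\right) \left(\left(-1617585 - -304550\right) - 3574707\right) = - 4362219 \left(\left(-1617585 + 304550\right) - 3574707\right) = - 4362219 \left(-1313035 - 3574707\right) = \left(-4362219\right) \left(-4887742\right) = 21321401019498$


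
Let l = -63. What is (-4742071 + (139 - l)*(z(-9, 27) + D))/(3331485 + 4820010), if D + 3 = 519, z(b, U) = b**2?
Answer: -4621477/8151495 ≈ -0.56695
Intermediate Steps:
D = 516 (D = -3 + 519 = 516)
(-4742071 + (139 - l)*(z(-9, 27) + D))/(3331485 + 4820010) = (-4742071 + (139 - 1*(-63))*((-9)**2 + 516))/(3331485 + 4820010) = (-4742071 + (139 + 63)*(81 + 516))/8151495 = (-4742071 + 202*597)*(1/8151495) = (-4742071 + 120594)*(1/8151495) = -4621477*1/8151495 = -4621477/8151495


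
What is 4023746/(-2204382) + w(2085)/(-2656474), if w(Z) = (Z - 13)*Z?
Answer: -5053042849361/1463970867267 ≈ -3.4516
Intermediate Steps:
w(Z) = Z*(-13 + Z) (w(Z) = (-13 + Z)*Z = Z*(-13 + Z))
4023746/(-2204382) + w(2085)/(-2656474) = 4023746/(-2204382) + (2085*(-13 + 2085))/(-2656474) = 4023746*(-1/2204382) + (2085*2072)*(-1/2656474) = -2011873/1102191 + 4320120*(-1/2656474) = -2011873/1102191 - 2160060/1328237 = -5053042849361/1463970867267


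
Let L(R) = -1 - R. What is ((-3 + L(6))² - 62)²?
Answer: 1444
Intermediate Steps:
((-3 + L(6))² - 62)² = ((-3 + (-1 - 1*6))² - 62)² = ((-3 + (-1 - 6))² - 62)² = ((-3 - 7)² - 62)² = ((-10)² - 62)² = (100 - 62)² = 38² = 1444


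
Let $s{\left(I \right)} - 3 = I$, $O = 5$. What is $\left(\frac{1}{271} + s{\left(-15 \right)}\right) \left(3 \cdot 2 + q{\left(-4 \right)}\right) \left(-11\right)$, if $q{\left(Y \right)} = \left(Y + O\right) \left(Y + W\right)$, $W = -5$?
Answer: $- \frac{107283}{271} \approx -395.88$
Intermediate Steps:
$s{\left(I \right)} = 3 + I$
$q{\left(Y \right)} = \left(-5 + Y\right) \left(5 + Y\right)$ ($q{\left(Y \right)} = \left(Y + 5\right) \left(Y - 5\right) = \left(5 + Y\right) \left(-5 + Y\right) = \left(-5 + Y\right) \left(5 + Y\right)$)
$\left(\frac{1}{271} + s{\left(-15 \right)}\right) \left(3 \cdot 2 + q{\left(-4 \right)}\right) \left(-11\right) = \left(\frac{1}{271} + \left(3 - 15\right)\right) \left(3 \cdot 2 - \left(25 - \left(-4\right)^{2}\right)\right) \left(-11\right) = \left(\frac{1}{271} - 12\right) \left(6 + \left(-25 + 16\right)\right) \left(-11\right) = - \frac{3251 \left(6 - 9\right) \left(-11\right)}{271} = - \frac{3251 \left(\left(-3\right) \left(-11\right)\right)}{271} = \left(- \frac{3251}{271}\right) 33 = - \frac{107283}{271}$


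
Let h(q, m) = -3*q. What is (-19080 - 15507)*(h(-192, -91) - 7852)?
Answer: 251655012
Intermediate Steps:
(-19080 - 15507)*(h(-192, -91) - 7852) = (-19080 - 15507)*(-3*(-192) - 7852) = -34587*(576 - 7852) = -34587*(-7276) = 251655012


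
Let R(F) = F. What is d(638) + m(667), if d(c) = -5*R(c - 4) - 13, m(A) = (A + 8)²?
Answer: 452442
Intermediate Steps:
m(A) = (8 + A)²
d(c) = 7 - 5*c (d(c) = -5*(c - 4) - 13 = -5*(-4 + c) - 13 = (20 - 5*c) - 13 = 7 - 5*c)
d(638) + m(667) = (7 - 5*638) + (8 + 667)² = (7 - 3190) + 675² = -3183 + 455625 = 452442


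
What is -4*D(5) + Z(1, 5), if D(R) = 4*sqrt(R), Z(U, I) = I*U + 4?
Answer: 9 - 16*sqrt(5) ≈ -26.777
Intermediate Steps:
Z(U, I) = 4 + I*U
-4*D(5) + Z(1, 5) = -16*sqrt(5) + (4 + 5*1) = -16*sqrt(5) + (4 + 5) = -16*sqrt(5) + 9 = 9 - 16*sqrt(5)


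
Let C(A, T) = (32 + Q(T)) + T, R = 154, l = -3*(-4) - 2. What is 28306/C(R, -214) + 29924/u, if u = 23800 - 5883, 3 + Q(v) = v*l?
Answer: -437585302/41657025 ≈ -10.504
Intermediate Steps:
l = 10 (l = 12 - 2 = 10)
Q(v) = -3 + 10*v (Q(v) = -3 + v*10 = -3 + 10*v)
C(A, T) = 29 + 11*T (C(A, T) = (32 + (-3 + 10*T)) + T = (29 + 10*T) + T = 29 + 11*T)
u = 17917
28306/C(R, -214) + 29924/u = 28306/(29 + 11*(-214)) + 29924/17917 = 28306/(29 - 2354) + 29924*(1/17917) = 28306/(-2325) + 29924/17917 = 28306*(-1/2325) + 29924/17917 = -28306/2325 + 29924/17917 = -437585302/41657025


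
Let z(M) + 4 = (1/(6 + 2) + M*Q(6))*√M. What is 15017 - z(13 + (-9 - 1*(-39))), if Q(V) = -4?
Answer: 15021 + 1375*√43/8 ≈ 16148.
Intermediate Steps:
z(M) = -4 + √M*(⅛ - 4*M) (z(M) = -4 + (1/(6 + 2) + M*(-4))*√M = -4 + (1/8 - 4*M)*√M = -4 + (⅛ - 4*M)*√M = -4 + √M*(⅛ - 4*M))
15017 - z(13 + (-9 - 1*(-39))) = 15017 - (-4 - 4*(13 + (-9 - 1*(-39)))^(3/2) + √(13 + (-9 - 1*(-39)))/8) = 15017 - (-4 - 4*(13 + (-9 + 39))^(3/2) + √(13 + (-9 + 39))/8) = 15017 - (-4 - 4*(13 + 30)^(3/2) + √(13 + 30)/8) = 15017 - (-4 - 172*√43 + √43/8) = 15017 - (-4 - 1375*√43/8) = 15017 + (4 + 1375*√43/8) = 15021 + 1375*√43/8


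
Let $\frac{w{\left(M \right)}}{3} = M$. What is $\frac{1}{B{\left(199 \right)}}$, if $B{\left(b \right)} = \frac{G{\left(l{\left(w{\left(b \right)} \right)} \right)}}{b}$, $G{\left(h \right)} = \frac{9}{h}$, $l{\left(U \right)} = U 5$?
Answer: $\frac{198005}{3} \approx 66002.0$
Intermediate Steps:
$w{\left(M \right)} = 3 M$
$l{\left(U \right)} = 5 U$
$B{\left(b \right)} = \frac{3}{5 b^{2}}$ ($B{\left(b \right)} = \frac{9 \frac{1}{5 \cdot 3 b}}{b} = \frac{9 \frac{1}{15 b}}{b} = \frac{\frac{3}{5} \frac{1}{b}}{b} = \frac{3}{5 b^{2}}$)
$\frac{1}{B{\left(199 \right)}} = \frac{1}{\frac{3}{5} \cdot \frac{1}{39601}} = \frac{1}{\frac{3}{198005}} = \frac{198005}{3}$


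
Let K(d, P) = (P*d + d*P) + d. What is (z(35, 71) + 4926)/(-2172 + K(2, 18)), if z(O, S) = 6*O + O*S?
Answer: -7621/2098 ≈ -3.6325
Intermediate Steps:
K(d, P) = d + 2*P*d (K(d, P) = (P*d + P*d) + d = 2*P*d + d = d + 2*P*d)
(z(35, 71) + 4926)/(-2172 + K(2, 18)) = (35*(6 + 71) + 4926)/(-2172 + 2*(1 + 2*18)) = (35*77 + 4926)/(-2172 + 2*(1 + 36)) = (2695 + 4926)/(-2172 + 2*37) = 7621/(-2172 + 74) = 7621/(-2098) = 7621*(-1/2098) = -7621/2098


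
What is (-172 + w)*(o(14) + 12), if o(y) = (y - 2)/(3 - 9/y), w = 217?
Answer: 8460/11 ≈ 769.09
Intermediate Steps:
o(y) = (-2 + y)/(3 - 9/y)
(-172 + w)*(o(14) + 12) = (-172 + 217)*((1/3)*14*(-2 + 14)/(-3 + 14) + 12) = 45*((1/3)*14*12/11 + 12) = 45*((1/3)*14*(1/11)*12 + 12) = 45*(56/11 + 12) = 45*(188/11) = 8460/11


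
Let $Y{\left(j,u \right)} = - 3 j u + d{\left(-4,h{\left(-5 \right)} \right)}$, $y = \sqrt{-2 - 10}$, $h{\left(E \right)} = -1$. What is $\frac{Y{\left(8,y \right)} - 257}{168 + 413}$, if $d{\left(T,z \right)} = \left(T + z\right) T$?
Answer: $- \frac{237}{581} - \frac{48 i \sqrt{3}}{581} \approx -0.40792 - 0.1431 i$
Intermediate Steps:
$d{\left(T,z \right)} = T \left(T + z\right)$
$y = 2 i \sqrt{3}$ ($y = \sqrt{-12} = 2 i \sqrt{3} \approx 3.4641 i$)
$Y{\left(j,u \right)} = 20 - 3 j u$ ($Y{\left(j,u \right)} = - 3 j u - 4 \left(-4 - 1\right) = - 3 j u - -20 = - 3 j u + 20 = 20 - 3 j u$)
$\frac{Y{\left(8,y \right)} - 257}{168 + 413} = \frac{\left(20 - 24 \cdot 2 i \sqrt{3}\right) - 257}{168 + 413} = \frac{\left(20 - 48 i \sqrt{3}\right) - 257}{581} = \left(-237 - 48 i \sqrt{3}\right) \frac{1}{581} = - \frac{237}{581} - \frac{48 i \sqrt{3}}{581}$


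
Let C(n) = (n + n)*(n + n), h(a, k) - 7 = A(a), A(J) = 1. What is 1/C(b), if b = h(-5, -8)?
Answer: 1/256 ≈ 0.0039063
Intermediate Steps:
h(a, k) = 8 (h(a, k) = 7 + 1 = 8)
b = 8
C(n) = 4*n² (C(n) = (2*n)*(2*n) = 4*n²)
1/C(b) = 1/(4*8²) = 1/(4*64) = 1/256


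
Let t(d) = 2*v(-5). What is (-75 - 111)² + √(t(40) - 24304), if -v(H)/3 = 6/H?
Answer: 34596 + 22*I*√1255/5 ≈ 34596.0 + 155.87*I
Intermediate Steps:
v(H) = -18/H
t(d) = 36/5 (t(d) = 2*(-18/(-5)) = 2*(-18*(-⅕)) = 2*(18/5) = 36/5)
(-75 - 111)² + √(t(40) - 24304) = (-75 - 111)² + √(36/5 - 24304) = (-186)² + √(-121484/5) = 34596 + 22*I*√1255/5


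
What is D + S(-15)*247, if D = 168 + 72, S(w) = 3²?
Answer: 2463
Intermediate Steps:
S(w) = 9
D = 240
D + S(-15)*247 = 240 + 9*247 = 240 + 2223 = 2463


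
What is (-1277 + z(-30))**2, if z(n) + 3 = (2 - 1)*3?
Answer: 1630729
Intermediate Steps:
z(n) = 0 (z(n) = -3 + (2 - 1)*3 = -3 + 1*3 = -3 + 3 = 0)
(-1277 + z(-30))**2 = (-1277 + 0)**2 = (-1277)**2 = 1630729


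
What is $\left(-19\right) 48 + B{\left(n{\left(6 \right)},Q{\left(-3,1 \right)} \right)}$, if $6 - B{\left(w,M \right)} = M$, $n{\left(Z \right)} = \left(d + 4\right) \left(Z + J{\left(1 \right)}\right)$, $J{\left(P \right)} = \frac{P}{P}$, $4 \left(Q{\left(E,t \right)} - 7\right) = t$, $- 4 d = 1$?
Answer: $- \frac{3653}{4} \approx -913.25$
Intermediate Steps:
$d = - \frac{1}{4}$ ($d = \left(- \frac{1}{4}\right) 1 = - \frac{1}{4} \approx -0.25$)
$Q{\left(E,t \right)} = 7 + \frac{t}{4}$
$J{\left(P \right)} = 1$
$n{\left(Z \right)} = \frac{15}{4} + \frac{15 Z}{4}$ ($n{\left(Z \right)} = \left(- \frac{1}{4} + 4\right) \left(Z + 1\right) = \frac{15 \left(1 + Z\right)}{4} = \frac{15}{4} + \frac{15 Z}{4}$)
$B{\left(w,M \right)} = 6 - M$
$\left(-19\right) 48 + B{\left(n{\left(6 \right)},Q{\left(-3,1 \right)} \right)} = \left(-19\right) 48 + \left(6 - \left(7 + \frac{1}{4} \cdot 1\right)\right) = -912 + \left(6 - \left(7 + \frac{1}{4}\right)\right) = -912 + \left(6 - \frac{29}{4}\right) = -912 - \frac{5}{4} = - \frac{3653}{4}$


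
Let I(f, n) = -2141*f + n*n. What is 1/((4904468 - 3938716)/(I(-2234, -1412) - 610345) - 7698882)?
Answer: -6166393/47474331106874 ≈ -1.2989e-7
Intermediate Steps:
I(f, n) = n² - 2141*f (I(f, n) = -2141*f + n² = n² - 2141*f)
1/((4904468 - 3938716)/(I(-2234, -1412) - 610345) - 7698882) = 1/((4904468 - 3938716)/(((-1412)² - 2141*(-2234)) - 610345) - 7698882) = 1/(965752/((1993744 + 4782994) - 610345) - 7698882) = 1/(965752/(6776738 - 610345) - 7698882) = 1/(965752/6166393 - 7698882) = 1/(-47474331106874/6166393) = -6166393/47474331106874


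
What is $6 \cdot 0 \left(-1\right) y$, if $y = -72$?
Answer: $0$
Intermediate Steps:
$6 \cdot 0 \left(-1\right) y = 6 \cdot 0 \left(-1\right) \left(-72\right) = 0 \left(-1\right) \left(-72\right) = 0 \left(-72\right) = 0$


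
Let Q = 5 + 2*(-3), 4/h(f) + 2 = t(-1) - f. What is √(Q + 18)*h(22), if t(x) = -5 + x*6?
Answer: -4*√17/35 ≈ -0.47121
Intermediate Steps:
t(x) = -5 + 6*x
h(f) = 4/(-13 - f) (h(f) = 4/(-2 + ((-5 + 6*(-1)) - f)) = 4/(-2 + ((-5 - 6) - f)) = 4/(-2 + (-11 - f)) = 4/(-13 - f))
Q = -1 (Q = 5 - 6 = -1)
√(Q + 18)*h(22) = √(-1 + 18)*(-4/(13 + 22)) = √17*(-4/35) = -4*√17/35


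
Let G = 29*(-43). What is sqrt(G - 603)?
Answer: 5*I*sqrt(74) ≈ 43.012*I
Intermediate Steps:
G = -1247
sqrt(G - 603) = sqrt(-1247 - 603) = sqrt(-1850) = 5*I*sqrt(74)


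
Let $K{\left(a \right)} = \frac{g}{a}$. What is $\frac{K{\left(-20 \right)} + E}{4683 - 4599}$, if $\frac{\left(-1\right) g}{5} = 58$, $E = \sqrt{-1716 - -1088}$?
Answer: $\frac{29}{168} + \frac{i \sqrt{157}}{42} \approx 0.17262 + 0.29833 i$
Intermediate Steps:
$E = 2 i \sqrt{157}$ ($E = \sqrt{-1716 + 1088} = \sqrt{-628} = 2 i \sqrt{157} \approx 25.06 i$)
$g = -290$ ($g = \left(-5\right) 58 = -290$)
$K{\left(a \right)} = - \frac{290}{a}$
$\frac{K{\left(-20 \right)} + E}{4683 - 4599} = \frac{- \frac{290}{-20} + 2 i \sqrt{157}}{4683 - 4599} = \frac{\left(-290\right) \left(- \frac{1}{20}\right) + 2 i \sqrt{157}}{84} = \left(\frac{29}{2} + 2 i \sqrt{157}\right) \frac{1}{84} = \frac{29}{168} + \frac{i \sqrt{157}}{42}$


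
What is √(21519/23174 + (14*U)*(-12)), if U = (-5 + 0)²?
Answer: I*√2255045277894/23174 ≈ 64.8*I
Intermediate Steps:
U = 25 (U = (-5)² = 25)
√(21519/23174 + (14*U)*(-12)) = √(21519/23174 + (14*25)*(-12)) = √(21519*(1/23174) + 350*(-12)) = √(21519/23174 - 4200) = √(-97309281/23174) = I*√2255045277894/23174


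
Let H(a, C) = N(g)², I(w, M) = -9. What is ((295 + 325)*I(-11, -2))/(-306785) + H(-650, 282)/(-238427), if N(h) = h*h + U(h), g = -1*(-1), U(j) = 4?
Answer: 264550607/14629165439 ≈ 0.018084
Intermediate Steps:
g = 1
N(h) = 4 + h² (N(h) = h*h + 4 = h² + 4 = 4 + h²)
H(a, C) = 25 (H(a, C) = (4 + 1²)² = (4 + 1)² = 5² = 25)
((295 + 325)*I(-11, -2))/(-306785) + H(-650, 282)/(-238427) = ((295 + 325)*(-9))/(-306785) + 25/(-238427) = (620*(-9))*(-1/306785) + 25*(-1/238427) = -5580*(-1/306785) - 25/238427 = 1116/61357 - 25/238427 = 264550607/14629165439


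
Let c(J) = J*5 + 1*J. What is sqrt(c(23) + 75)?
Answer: sqrt(213) ≈ 14.595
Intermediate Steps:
c(J) = 6*J (c(J) = 5*J + J = 6*J)
sqrt(c(23) + 75) = sqrt(6*23 + 75) = sqrt(138 + 75) = sqrt(213)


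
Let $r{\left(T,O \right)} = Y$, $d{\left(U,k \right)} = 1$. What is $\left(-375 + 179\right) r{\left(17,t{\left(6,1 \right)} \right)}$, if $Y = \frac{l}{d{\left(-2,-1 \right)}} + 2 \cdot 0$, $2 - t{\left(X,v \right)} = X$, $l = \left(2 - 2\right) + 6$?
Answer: $-1176$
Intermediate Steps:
$l = 6$ ($l = 0 + 6 = 6$)
$t{\left(X,v \right)} = 2 - X$
$Y = 6$ ($Y = \frac{6}{1} + 2 \cdot 0 = 6 \cdot 1 + 0 = 6 + 0 = 6$)
$r{\left(T,O \right)} = 6$
$\left(-375 + 179\right) r{\left(17,t{\left(6,1 \right)} \right)} = \left(-375 + 179\right) 6 = \left(-196\right) 6 = -1176$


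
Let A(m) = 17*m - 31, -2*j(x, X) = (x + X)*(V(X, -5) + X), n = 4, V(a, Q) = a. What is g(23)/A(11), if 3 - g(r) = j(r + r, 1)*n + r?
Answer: 14/13 ≈ 1.0769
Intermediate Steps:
j(x, X) = -X*(X + x) (j(x, X) = -(x + X)*(X + X)/2 = -(X + x)*2*X/2 = -X*(X + x))
g(r) = 7 + 7*r (g(r) = 3 - ((1*(-1*1 - (r + r)))*4 + r) = 3 - ((1*(-1 - 2*r))*4 + r) = 3 - ((-1 - 2*r)*4 + r) = 3 - ((-4 - 8*r) + r) = 3 - (-4 - 7*r) = 3 + (4 + 7*r) = 7 + 7*r)
A(m) = -31 + 17*m
g(23)/A(11) = (7 + 7*23)/(-31 + 17*11) = (7 + 161)/(-31 + 187) = 168/156 = 168*(1/156) = 14/13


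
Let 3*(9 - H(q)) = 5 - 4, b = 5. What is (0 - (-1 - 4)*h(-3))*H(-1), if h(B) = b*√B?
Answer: 650*I*√3/3 ≈ 375.28*I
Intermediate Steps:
h(B) = 5*√B
H(q) = 26/3 (H(q) = 9 - (5 - 4)/3 = 9 - ⅓*1 = 9 - ⅓ = 26/3)
(0 - (-1 - 4)*h(-3))*H(-1) = (0 - (-1 - 4)*5*√(-3))*(26/3) = (0 - (-5)*5*(I*√3))*(26/3) = (0 - (-5)*5*I*√3)*(26/3) = (0 - (-25)*I*√3)*(26/3) = (0 + 25*I*√3)*(26/3) = (25*I*√3)*(26/3) = 650*I*√3/3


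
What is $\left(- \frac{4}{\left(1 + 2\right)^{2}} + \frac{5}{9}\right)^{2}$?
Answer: $\frac{1}{81} \approx 0.012346$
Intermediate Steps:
$\left(- \frac{4}{\left(1 + 2\right)^{2}} + \frac{5}{9}\right)^{2} = \left(- \frac{4}{3^{2}} + 5 \cdot \frac{1}{9}\right)^{2} = \left(- \frac{4}{9} + \frac{5}{9}\right)^{2} = \left(\frac{1}{9}\right)^{2} = \frac{1}{81}$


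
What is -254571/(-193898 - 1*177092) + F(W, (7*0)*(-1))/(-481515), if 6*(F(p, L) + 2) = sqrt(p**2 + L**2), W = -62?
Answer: 73545998089/107182349910 ≈ 0.68618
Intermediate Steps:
F(p, L) = -2 + sqrt(L**2 + p**2)/6 (F(p, L) = -2 + sqrt(p**2 + L**2)/6 = -2 + sqrt(L**2 + p**2)/6)
-254571/(-193898 - 1*177092) + F(W, (7*0)*(-1))/(-481515) = -254571/(-193898 - 1*177092) + (-2 + sqrt(((7*0)*(-1))**2 + (-62)**2)/6)/(-481515) = -254571/(-193898 - 177092) + (-2 + sqrt((0*(-1))**2 + 3844)/6)*(-1/481515) = -254571/(-370990) + (-2 + sqrt(0**2 + 3844)/6)*(-1/481515) = -254571*(-1/370990) + (-2 + sqrt(0 + 3844)/6)*(-1/481515) = 254571/370990 + (-2 + sqrt(3844)/6)*(-1/481515) = 254571/370990 + (-2 + (1/6)*62)*(-1/481515) = 254571/370990 + (-2 + 31/3)*(-1/481515) = 254571/370990 + (25/3)*(-1/481515) = 254571/370990 - 5/288909 = 73545998089/107182349910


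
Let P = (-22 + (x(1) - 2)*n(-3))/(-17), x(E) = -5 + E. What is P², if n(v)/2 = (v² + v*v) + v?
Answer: 40804/289 ≈ 141.19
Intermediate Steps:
n(v) = 2*v + 4*v² (n(v) = 2*((v² + v*v) + v) = 2*((v² + v²) + v) = 2*(2*v² + v) = 2*(v + 2*v²) = 2*v + 4*v²)
P = 202/17 (P = (-22 + ((-5 + 1) - 2)*(2*(-3)*(1 + 2*(-3))))/(-17) = -(-22 + (-4 - 2)*(2*(-3)*(1 - 6)))/17 = -(-22 - 12*(-3)*(-5))/17 = -(-22 - 6*30)/17 = -(-22 - 180)/17 = -1/17*(-202) = 202/17 ≈ 11.882)
P² = (202/17)² = 40804/289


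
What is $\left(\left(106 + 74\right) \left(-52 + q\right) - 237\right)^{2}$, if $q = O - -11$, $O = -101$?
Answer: $665485209$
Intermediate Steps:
$q = -90$ ($q = -101 - -11 = -101 + 11 = -90$)
$\left(\left(106 + 74\right) \left(-52 + q\right) - 237\right)^{2} = \left(\left(106 + 74\right) \left(-52 - 90\right) - 237\right)^{2} = \left(180 \left(-142\right) - 237\right)^{2} = \left(-25560 - 237\right)^{2} = \left(-25797\right)^{2} = 665485209$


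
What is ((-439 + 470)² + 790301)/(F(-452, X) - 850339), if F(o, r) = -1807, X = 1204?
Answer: -395631/426073 ≈ -0.92855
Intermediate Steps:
((-439 + 470)² + 790301)/(F(-452, X) - 850339) = ((-439 + 470)² + 790301)/(-1807 - 850339) = (31² + 790301)/(-852146) = (961 + 790301)*(-1/852146) = 791262*(-1/852146) = -395631/426073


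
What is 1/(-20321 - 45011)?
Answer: -1/65332 ≈ -1.5306e-5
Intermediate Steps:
1/(-20321 - 45011) = 1/(-65332) = -1/65332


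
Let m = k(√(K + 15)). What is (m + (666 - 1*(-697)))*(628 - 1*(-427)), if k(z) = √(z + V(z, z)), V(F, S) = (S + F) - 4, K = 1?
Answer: 1437965 + 2110*√2 ≈ 1.4409e+6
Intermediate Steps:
V(F, S) = -4 + F + S (V(F, S) = (F + S) - 4 = -4 + F + S)
k(z) = √(-4 + 3*z) (k(z) = √(z + (-4 + z + z)) = √(z + (-4 + 2*z)) = √(-4 + 3*z))
m = 2*√2 (m = √(-4 + 3*√(1 + 15)) = √(-4 + 3*√16) = √(-4 + 3*4) = √(-4 + 12) = √8 = 2*√2 ≈ 2.8284)
(m + (666 - 1*(-697)))*(628 - 1*(-427)) = (2*√2 + (666 - 1*(-697)))*(628 - 1*(-427)) = (2*√2 + (666 + 697))*(628 + 427) = (2*√2 + 1363)*1055 = (1363 + 2*√2)*1055 = 1437965 + 2110*√2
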